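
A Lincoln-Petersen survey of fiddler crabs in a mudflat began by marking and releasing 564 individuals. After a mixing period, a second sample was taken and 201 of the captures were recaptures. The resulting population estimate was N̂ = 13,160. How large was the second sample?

C = 4690

From N = M·C/R: C = N·R / M = 13160·201 / 564 = 2645160 / 564 = 4690.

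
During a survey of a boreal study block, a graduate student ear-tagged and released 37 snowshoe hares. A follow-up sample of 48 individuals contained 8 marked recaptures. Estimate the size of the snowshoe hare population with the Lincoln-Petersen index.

If marked individuals mix randomly, R/C ≈ M/N, giving N ≈ M·C/R.
N = (37 × 48) / 8 = 1776 / 8 = 222

N = 222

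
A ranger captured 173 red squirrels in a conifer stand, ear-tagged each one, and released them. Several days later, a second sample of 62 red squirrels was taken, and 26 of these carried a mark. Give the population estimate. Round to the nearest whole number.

N ≈ 413

The marked fraction in the recapture sample should equal the marked fraction in the population: 26/62 = 173/N.
N = (173 × 62) / 26 = 10726 / 26 ≈ 412.5 → 413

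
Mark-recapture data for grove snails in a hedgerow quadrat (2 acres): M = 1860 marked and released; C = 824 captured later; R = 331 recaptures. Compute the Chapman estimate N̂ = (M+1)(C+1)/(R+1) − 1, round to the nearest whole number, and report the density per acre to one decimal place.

density ≈ 2311.5 grove snails per acre

N̂ = 1861·825/332 − 1 = 1535325/332 − 1 ≈ 4623.47 → 4623
Density = N̂ / area = 4623 / 2 ≈ 2311.50 → 2311.5 per acre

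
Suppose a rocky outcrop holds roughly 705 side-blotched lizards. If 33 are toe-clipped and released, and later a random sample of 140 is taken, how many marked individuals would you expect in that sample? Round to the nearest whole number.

Expected recaptures E[R] = M·C / N.
E[R] = 33 × 140 / 705 = 4620 / 705 ≈ 6.6 → 7

expected recaptures ≈ 7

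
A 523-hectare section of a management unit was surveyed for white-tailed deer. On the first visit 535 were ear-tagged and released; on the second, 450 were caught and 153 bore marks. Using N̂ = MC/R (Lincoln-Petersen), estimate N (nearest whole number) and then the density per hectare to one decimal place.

N̂ = 535·450/153 = 240750/153 ≈ 1573.5 → 1574
Density = N̂ / area = 1574 / 523 ≈ 3.01 → 3.0 per hectare

density ≈ 3.0 white-tailed deer per hectare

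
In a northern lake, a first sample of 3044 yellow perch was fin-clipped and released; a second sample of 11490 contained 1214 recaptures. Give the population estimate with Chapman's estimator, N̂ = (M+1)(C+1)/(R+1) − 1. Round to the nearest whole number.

N̂ = (3044+1)(11490+1)/(1214+1) − 1 = 3045·11491/1215 − 1
= 34990095/1215 − 1 ≈ 28798.4 − 1 ≈ 28797.4 → 28797

N ≈ 28,797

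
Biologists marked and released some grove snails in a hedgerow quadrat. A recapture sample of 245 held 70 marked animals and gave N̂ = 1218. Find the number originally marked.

From N = M·C/R: M = N·R / C = 1218·70 / 245 = 85260 / 245 = 348.

M = 348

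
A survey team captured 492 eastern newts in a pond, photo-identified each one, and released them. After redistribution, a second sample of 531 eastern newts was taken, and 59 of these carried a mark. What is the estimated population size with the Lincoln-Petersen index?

N = 4428

Lincoln-Petersen assumes M/N = R/C, so N = M·C / R.
N = (492 × 531) / 59 = 261252 / 59 = 4428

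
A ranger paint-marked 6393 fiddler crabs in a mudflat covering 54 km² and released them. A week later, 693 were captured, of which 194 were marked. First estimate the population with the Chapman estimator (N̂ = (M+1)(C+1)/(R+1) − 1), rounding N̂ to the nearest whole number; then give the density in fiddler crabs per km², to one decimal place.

N̂ = 6394·694/195 − 1 = 4437436/195 − 1 ≈ 22755.1 → 22755
Density = N̂ / area = 22755 / 54 ≈ 421.39 → 421.4 per km²

density ≈ 421.4 fiddler crabs per km²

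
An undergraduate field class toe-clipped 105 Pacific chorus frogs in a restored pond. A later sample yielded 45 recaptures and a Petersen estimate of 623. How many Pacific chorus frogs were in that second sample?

From N = M·C/R: C = N·R / M = 623·45 / 105 = 28035 / 105 = 267.

C = 267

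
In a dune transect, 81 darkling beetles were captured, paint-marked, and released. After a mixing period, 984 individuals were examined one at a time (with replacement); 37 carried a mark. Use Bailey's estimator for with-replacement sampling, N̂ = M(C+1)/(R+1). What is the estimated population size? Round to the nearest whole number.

N ≈ 2100

N̂ = 81·(984+1)/(37+1) = 81·985/38 = 79785/38 ≈ 2099.6 → 2100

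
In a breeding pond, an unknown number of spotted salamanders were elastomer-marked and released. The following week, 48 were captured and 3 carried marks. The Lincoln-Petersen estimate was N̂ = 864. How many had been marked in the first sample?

M = 54

From N = M·C/R: M = N·R / C = 864·3 / 48 = 2592 / 48 = 54.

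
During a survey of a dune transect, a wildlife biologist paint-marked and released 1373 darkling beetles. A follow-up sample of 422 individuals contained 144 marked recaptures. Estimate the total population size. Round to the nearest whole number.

N = (1373 × 422) / 144 = 579406 / 144 ≈ 4023.7 → 4024

N ≈ 4024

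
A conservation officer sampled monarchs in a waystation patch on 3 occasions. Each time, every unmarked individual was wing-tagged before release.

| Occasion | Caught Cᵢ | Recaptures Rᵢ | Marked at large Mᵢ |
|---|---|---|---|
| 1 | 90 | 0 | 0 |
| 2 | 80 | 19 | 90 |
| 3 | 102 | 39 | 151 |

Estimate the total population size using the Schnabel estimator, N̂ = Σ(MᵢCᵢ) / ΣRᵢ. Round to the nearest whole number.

N ≈ 390

Σ MᵢCᵢ = 0·90 + 90·80 + 151·102 = 0 + 7200 + 15402 = 22602
Σ Rᵢ = 0 + 19 + 39 = 58
N̂ = 22602 / 58 ≈ 389.7 → 390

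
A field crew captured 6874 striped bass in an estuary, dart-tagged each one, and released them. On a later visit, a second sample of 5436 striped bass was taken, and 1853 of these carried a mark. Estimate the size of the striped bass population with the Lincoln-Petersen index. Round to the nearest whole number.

If marked individuals mix randomly, R/C ≈ M/N, giving N ≈ M·C/R.
N = (6874 × 5436) / 1853 = 37367064 / 1853 ≈ 20165.7 → 20166

N ≈ 20,166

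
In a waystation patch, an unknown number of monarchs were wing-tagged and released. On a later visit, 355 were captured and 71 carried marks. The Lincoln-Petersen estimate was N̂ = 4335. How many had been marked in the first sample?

From N = M·C/R: M = N·R / C = 4335·71 / 355 = 307785 / 355 = 867.

M = 867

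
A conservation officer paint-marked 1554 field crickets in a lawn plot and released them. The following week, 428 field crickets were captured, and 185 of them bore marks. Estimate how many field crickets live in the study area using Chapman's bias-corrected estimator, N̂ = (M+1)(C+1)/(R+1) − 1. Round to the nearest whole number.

N̂ = (1554+1)(428+1)/(185+1) − 1 = 1555·429/186 − 1
= 667095/186 − 1 ≈ 3586.5 − 1 ≈ 3585.5 → 3586

N ≈ 3586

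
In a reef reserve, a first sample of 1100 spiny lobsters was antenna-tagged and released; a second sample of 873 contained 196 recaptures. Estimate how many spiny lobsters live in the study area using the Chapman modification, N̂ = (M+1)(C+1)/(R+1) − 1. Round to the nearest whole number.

N̂ = (1100+1)(873+1)/(196+1) − 1 = 1101·874/197 − 1
= 962274/197 − 1 ≈ 4884.6 − 1 ≈ 4883.6 → 4884

N ≈ 4884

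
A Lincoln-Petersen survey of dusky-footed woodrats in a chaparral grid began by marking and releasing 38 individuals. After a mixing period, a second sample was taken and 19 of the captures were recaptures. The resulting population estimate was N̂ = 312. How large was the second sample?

From N = M·C/R: C = N·R / M = 312·19 / 38 = 5928 / 38 = 156.

C = 156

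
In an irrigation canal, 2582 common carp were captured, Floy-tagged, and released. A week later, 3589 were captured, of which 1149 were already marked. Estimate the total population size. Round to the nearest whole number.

N ≈ 8065

If marked individuals mix randomly, R/C ≈ M/N, giving N ≈ M·C/R.
N = (2582 × 3589) / 1149 = 9266798 / 1149 ≈ 8065.1 → 8065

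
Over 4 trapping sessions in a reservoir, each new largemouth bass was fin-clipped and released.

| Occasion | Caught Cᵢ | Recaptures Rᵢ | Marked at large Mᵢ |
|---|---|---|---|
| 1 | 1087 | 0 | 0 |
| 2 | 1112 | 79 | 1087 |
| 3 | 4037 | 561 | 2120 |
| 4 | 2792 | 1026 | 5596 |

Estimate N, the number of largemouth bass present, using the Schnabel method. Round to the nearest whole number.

N ≈ 15,241

Σ MᵢCᵢ = 0·1087 + 1087·1112 + 2120·4037 + 5596·2792 = 0 + 1208744 + 8558440 + 15624032 = 25391216
Σ Rᵢ = 0 + 79 + 561 + 1026 = 1666
N̂ = 25391216 / 1666 ≈ 15240.8 → 15241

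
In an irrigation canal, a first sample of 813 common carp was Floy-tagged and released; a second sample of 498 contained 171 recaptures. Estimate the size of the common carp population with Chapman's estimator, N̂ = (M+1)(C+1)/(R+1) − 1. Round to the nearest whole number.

N̂ = (813+1)(498+1)/(171+1) − 1 = 814·499/172 − 1
= 406186/172 − 1 ≈ 2361.5 − 1 ≈ 2360.5 → 2361

N ≈ 2361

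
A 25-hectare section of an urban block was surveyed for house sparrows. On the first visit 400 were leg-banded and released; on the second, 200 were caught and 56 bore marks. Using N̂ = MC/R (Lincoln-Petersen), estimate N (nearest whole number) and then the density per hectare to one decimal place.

N̂ = 400·200/56 = 80000/56 ≈ 1428.6 → 1429
Density = N̂ / area = 1429 / 25 ≈ 57.16 → 57.2 per hectare

density ≈ 57.2 house sparrows per hectare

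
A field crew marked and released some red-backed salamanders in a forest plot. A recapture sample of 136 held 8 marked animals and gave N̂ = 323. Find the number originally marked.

From N = M·C/R: M = N·R / C = 323·8 / 136 = 2584 / 136 = 19.

M = 19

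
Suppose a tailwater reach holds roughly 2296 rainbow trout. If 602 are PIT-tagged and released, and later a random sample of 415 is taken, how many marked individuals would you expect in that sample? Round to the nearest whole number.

Expected recaptures E[R] = M·C / N.
E[R] = 602 × 415 / 2296 = 249830 / 2296 ≈ 108.8 → 109

expected recaptures ≈ 109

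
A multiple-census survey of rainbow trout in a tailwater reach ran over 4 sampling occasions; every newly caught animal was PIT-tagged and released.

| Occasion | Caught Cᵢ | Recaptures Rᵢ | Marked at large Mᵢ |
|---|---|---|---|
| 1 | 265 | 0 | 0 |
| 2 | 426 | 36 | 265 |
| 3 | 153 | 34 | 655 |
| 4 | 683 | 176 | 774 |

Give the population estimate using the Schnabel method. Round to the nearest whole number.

Σ MᵢCᵢ = 0·265 + 265·426 + 655·153 + 774·683 = 0 + 112890 + 100215 + 528642 = 741747
Σ Rᵢ = 0 + 36 + 34 + 176 = 246
N̂ = 741747 / 246 ≈ 3015.2 → 3015

N ≈ 3015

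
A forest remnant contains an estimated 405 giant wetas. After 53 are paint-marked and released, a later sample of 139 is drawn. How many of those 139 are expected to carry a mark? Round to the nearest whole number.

The marked fraction of the population is 53/405, so in a sample of 139 expect C·(M/N) marked.
E[R] = 53 × 139 / 405 = 7367 / 405 ≈ 18.2 → 18

expected recaptures ≈ 18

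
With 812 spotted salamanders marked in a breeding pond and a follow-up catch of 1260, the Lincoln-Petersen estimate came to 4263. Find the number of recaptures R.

R = 240

From N = M·C/R: R = M·C / N = 812·1260 / 4263 = 1023120 / 4263 = 240.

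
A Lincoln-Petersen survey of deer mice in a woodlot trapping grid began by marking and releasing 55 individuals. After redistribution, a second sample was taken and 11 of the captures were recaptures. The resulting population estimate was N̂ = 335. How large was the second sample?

From N = M·C/R: C = N·R / M = 335·11 / 55 = 3685 / 55 = 67.

C = 67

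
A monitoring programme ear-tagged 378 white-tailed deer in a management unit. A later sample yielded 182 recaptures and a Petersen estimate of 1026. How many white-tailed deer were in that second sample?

From N = M·C/R: C = N·R / M = 1026·182 / 378 = 186732 / 378 = 494.

C = 494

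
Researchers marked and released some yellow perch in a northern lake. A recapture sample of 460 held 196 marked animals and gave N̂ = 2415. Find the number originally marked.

M = 1029

From N = M·C/R: M = N·R / C = 2415·196 / 460 = 473340 / 460 = 1029.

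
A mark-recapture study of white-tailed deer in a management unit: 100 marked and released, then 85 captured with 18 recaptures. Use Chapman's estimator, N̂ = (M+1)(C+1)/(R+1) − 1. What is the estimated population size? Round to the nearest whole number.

N ≈ 456

N̂ = (100+1)(85+1)/(18+1) − 1 = 101·86/19 − 1
= 8686/19 − 1 ≈ 457.2 − 1 ≈ 456.2 → 456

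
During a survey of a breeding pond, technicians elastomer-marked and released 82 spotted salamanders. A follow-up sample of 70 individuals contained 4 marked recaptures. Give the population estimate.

N = (82 × 70) / 4 = 5740 / 4 = 1435

N = 1435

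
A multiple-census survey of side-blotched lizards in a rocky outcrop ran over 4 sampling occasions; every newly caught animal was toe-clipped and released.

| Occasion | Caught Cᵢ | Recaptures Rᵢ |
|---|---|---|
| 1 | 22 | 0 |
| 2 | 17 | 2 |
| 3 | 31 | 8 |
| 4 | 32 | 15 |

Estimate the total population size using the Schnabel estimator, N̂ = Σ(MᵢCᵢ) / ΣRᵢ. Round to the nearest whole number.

N ≈ 138

Marked at large before each occasion: Mᵢ = Σⱼ<ᵢ (Cⱼ − Rⱼ) → M1=0, M2=22, M3=37, M4=60
Σ MᵢCᵢ = 0·22 + 22·17 + 37·31 + 60·32 = 0 + 374 + 1147 + 1920 = 3441
Σ Rᵢ = 0 + 2 + 8 + 15 = 25
N̂ = 3441 / 25 ≈ 137.6 → 138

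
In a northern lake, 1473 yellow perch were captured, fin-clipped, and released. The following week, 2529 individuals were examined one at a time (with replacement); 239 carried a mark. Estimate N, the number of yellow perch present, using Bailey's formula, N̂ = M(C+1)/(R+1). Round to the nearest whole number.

N̂ = 1473·(2529+1)/(239+1) = 1473·2530/240 = 3726690/240 ≈ 15527.9 → 15528

N ≈ 15,528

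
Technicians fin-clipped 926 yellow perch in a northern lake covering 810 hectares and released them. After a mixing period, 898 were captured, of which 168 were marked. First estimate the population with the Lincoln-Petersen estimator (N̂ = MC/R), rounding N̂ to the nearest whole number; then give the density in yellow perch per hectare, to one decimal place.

N̂ = 926·898/168 = 831548/168 ≈ 4949.7 → 4950
Density = N̂ / area = 4950 / 810 ≈ 6.11 → 6.1 per hectare

density ≈ 6.1 yellow perch per hectare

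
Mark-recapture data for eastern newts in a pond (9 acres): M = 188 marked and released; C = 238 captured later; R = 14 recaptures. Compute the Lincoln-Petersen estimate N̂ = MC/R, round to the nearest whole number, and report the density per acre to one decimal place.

N̂ = 188·238/14 = 44744/14 = 3196
Density = N̂ / area = 3196 / 9 ≈ 355.11 → 355.1 per acre

density ≈ 355.1 eastern newts per acre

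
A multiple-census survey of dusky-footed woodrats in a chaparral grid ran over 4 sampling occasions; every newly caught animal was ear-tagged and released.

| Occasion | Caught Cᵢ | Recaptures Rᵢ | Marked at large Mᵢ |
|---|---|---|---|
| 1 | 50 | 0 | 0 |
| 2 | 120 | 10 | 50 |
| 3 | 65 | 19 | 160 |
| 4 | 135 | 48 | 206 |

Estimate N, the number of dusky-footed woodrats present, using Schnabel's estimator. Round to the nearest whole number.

Σ MᵢCᵢ = 0·50 + 50·120 + 160·65 + 206·135 = 0 + 6000 + 10400 + 27810 = 44210
Σ Rᵢ = 0 + 10 + 19 + 48 = 77
N̂ = 44210 / 77 ≈ 574.2 → 574

N ≈ 574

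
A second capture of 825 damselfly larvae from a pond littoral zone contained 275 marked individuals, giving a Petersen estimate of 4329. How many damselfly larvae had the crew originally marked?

From N = M·C/R: M = N·R / C = 4329·275 / 825 = 1190475 / 825 = 1443.

M = 1443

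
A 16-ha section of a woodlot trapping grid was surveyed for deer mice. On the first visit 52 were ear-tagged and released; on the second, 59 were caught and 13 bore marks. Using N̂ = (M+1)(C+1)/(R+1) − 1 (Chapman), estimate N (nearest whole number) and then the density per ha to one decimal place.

density ≈ 14.1 deer mice per ha

N̂ = 53·60/14 − 1 = 3180/14 − 1 ≈ 226.1 → 226
Density = N̂ / area = 226 / 16 ≈ 14.12 → 14.1 per ha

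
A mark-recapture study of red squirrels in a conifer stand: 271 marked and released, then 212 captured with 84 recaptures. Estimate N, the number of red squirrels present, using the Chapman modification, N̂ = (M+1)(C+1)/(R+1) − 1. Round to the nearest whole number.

N̂ = (271+1)(212+1)/(84+1) − 1 = 272·213/85 − 1
= 57936/85 − 1 ≈ 681.6 − 1 ≈ 680.6 → 681

N ≈ 681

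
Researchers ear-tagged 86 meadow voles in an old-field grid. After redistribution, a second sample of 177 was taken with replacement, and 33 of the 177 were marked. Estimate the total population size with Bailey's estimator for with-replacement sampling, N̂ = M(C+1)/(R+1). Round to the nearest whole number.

N ≈ 450

N̂ = 86·(177+1)/(33+1) = 86·178/34 = 15308/34 ≈ 450.2 → 450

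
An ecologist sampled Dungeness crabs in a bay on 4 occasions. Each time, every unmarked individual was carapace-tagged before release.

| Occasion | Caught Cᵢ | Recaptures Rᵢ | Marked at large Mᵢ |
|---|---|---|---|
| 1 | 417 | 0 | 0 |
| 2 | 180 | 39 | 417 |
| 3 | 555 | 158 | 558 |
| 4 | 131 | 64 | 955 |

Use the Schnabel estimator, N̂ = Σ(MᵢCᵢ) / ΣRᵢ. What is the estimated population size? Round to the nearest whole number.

N ≈ 1953

Σ MᵢCᵢ = 0·417 + 417·180 + 558·555 + 955·131 = 0 + 75060 + 309690 + 125105 = 509855
Σ Rᵢ = 0 + 39 + 158 + 64 = 261
N̂ = 509855 / 261 ≈ 1953.47 → 1953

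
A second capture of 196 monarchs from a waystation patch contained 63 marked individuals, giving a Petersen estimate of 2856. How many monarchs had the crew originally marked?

From N = M·C/R: M = N·R / C = 2856·63 / 196 = 179928 / 196 = 918.

M = 918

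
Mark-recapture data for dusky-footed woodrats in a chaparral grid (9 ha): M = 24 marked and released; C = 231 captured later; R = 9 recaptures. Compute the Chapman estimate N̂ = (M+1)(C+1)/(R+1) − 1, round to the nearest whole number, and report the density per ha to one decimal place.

density ≈ 64.3 dusky-footed woodrats per ha

N̂ = 25·232/10 − 1 = 5800/10 − 1 = 579
Density = N̂ / area = 579 / 9 ≈ 64.33 → 64.3 per ha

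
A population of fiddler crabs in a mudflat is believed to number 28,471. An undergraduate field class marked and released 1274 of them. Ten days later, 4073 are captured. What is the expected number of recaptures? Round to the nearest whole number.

The marked fraction of the population is 1274/28471, so in a sample of 4073 expect C·(M/N) marked.
E[R] = 1274 × 4073 / 28471 = 5189002 / 28471 ≈ 182.3 → 182

expected recaptures ≈ 182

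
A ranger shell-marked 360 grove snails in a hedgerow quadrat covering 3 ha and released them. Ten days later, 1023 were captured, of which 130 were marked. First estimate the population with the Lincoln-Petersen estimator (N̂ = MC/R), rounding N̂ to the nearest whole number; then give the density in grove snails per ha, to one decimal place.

N̂ = 360·1023/130 = 368280/130 ≈ 2832.9 → 2833
Density = N̂ / area = 2833 / 3 ≈ 944.33 → 944.3 per ha

density ≈ 944.3 grove snails per ha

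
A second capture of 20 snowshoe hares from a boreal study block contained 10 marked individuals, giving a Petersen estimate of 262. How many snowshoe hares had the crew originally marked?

From N = M·C/R: M = N·R / C = 262·10 / 20 = 2620 / 20 = 131.

M = 131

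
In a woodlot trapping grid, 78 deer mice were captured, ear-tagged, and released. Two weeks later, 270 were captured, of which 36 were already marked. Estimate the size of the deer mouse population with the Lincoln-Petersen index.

N = 585

If marked individuals mix randomly, R/C ≈ M/N, giving N ≈ M·C/R.
N = (78 × 270) / 36 = 21060 / 36 = 585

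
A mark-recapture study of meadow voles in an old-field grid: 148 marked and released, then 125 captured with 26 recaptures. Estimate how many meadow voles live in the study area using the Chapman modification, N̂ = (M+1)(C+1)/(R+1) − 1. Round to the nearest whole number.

N̂ = (148+1)(125+1)/(26+1) − 1 = 149·126/27 − 1
= 18774/27 − 1 ≈ 695.3 − 1 ≈ 694.3 → 694

N ≈ 694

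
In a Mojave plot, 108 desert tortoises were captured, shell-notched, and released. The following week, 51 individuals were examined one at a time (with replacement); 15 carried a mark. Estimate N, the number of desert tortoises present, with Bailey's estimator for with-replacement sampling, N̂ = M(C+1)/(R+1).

N = 351

N̂ = 108·(51+1)/(15+1) = 108·52/16 = 5616/16 = 351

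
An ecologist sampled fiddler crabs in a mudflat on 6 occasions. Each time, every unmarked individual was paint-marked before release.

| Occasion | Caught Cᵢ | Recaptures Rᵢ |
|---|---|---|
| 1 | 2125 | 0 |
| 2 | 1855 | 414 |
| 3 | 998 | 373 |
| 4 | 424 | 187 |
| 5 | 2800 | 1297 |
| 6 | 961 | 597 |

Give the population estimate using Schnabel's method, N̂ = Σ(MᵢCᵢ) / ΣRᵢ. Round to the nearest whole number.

N ≈ 9545

Marked at large before each occasion: Mᵢ = Σⱼ<ᵢ (Cⱼ − Rⱼ) → M1=0, M2=2125, M3=3566, M4=4191, M5=4428, M6=5931
Σ MᵢCᵢ = 0·2125 + 2125·1855 + 3566·998 + 4191·424 + 4428·2800 + 5931·961 = 0 + 3941875 + 3558868 + 1776984 + 12398400 + 5699691 = 27375818
Σ Rᵢ = 0 + 414 + 373 + 187 + 1297 + 597 = 2868
N̂ = 27375818 / 2868 ≈ 9545.3 → 9545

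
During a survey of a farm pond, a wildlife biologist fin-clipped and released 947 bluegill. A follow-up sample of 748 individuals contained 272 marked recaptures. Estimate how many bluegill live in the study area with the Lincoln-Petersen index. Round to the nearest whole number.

N = (947 × 748) / 272 = 708356 / 272 ≈ 2604.2 → 2604

N ≈ 2604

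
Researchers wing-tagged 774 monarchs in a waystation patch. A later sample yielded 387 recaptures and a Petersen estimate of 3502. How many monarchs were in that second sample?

From N = M·C/R: C = N·R / M = 3502·387 / 774 = 1355274 / 774 = 1751.

C = 1751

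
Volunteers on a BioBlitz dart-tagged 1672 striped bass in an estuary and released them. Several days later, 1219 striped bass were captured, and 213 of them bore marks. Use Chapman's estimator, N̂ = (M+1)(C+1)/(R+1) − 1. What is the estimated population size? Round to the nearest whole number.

N̂ = (1672+1)(1219+1)/(213+1) − 1 = 1673·1220/214 − 1
= 2041060/214 − 1 ≈ 9537.7 − 1 ≈ 9536.7 → 9537

N ≈ 9537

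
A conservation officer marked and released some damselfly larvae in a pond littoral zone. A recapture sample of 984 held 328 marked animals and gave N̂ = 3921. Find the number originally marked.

From N = M·C/R: M = N·R / C = 3921·328 / 984 = 1286088 / 984 = 1307.

M = 1307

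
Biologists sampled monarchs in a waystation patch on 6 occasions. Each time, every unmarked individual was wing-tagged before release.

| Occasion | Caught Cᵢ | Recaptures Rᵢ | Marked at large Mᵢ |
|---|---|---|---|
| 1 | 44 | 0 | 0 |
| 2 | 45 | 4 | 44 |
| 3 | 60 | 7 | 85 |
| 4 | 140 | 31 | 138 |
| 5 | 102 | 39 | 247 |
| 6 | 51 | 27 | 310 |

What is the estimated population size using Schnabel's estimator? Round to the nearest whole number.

N ≈ 624

Σ MᵢCᵢ = 0·44 + 44·45 + 85·60 + 138·140 + 247·102 + 310·51 = 0 + 1980 + 5100 + 19320 + 25194 + 15810 = 67404
Σ Rᵢ = 0 + 4 + 7 + 31 + 39 + 27 = 108
N̂ = 67404 / 108 ≈ 624.1 → 624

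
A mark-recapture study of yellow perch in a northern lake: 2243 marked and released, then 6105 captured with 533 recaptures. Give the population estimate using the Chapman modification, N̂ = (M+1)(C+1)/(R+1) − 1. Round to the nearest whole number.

N ≈ 25,658

N̂ = (2243+1)(6105+1)/(533+1) − 1 = 2244·6106/534 − 1
= 13701864/534 − 1 ≈ 25658.9 − 1 ≈ 25657.9 → 25658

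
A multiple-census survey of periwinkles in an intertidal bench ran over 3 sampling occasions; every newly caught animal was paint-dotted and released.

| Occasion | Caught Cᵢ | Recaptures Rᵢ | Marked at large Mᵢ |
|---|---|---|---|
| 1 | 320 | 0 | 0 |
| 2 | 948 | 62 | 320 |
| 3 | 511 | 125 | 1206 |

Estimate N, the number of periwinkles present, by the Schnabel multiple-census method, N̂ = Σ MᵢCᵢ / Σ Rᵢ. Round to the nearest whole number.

N ≈ 4918

Σ MᵢCᵢ = 0·320 + 320·948 + 1206·511 = 0 + 303360 + 616266 = 919626
Σ Rᵢ = 0 + 62 + 125 = 187
N̂ = 919626 / 187 ≈ 4917.8 → 4918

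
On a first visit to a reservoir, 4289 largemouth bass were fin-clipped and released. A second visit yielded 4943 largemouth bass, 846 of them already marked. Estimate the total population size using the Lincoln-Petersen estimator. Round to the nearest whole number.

N ≈ 25,060

N = (4289 × 4943) / 846 = 21200527 / 846 ≈ 25059.7 → 25060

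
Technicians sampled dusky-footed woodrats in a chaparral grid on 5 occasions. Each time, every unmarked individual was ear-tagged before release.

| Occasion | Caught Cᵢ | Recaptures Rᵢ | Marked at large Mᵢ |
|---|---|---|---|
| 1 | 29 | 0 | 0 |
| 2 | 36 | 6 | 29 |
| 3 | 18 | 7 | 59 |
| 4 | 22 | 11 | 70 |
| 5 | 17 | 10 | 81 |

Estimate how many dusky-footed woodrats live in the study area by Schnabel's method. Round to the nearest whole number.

N ≈ 148

Σ MᵢCᵢ = 0·29 + 29·36 + 59·18 + 70·22 + 81·17 = 0 + 1044 + 1062 + 1540 + 1377 = 5023
Σ Rᵢ = 0 + 6 + 7 + 11 + 10 = 34
N̂ = 5023 / 34 ≈ 147.7 → 148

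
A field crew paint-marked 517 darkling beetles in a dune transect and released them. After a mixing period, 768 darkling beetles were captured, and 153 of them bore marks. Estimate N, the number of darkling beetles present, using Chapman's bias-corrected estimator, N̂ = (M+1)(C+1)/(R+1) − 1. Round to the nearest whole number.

N ≈ 2586

N̂ = (517+1)(768+1)/(153+1) − 1 = 518·769/154 − 1
= 398342/154 − 1 ≈ 2586.6 − 1 ≈ 2585.6 → 2586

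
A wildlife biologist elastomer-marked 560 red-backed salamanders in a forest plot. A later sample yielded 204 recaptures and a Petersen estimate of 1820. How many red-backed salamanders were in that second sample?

C = 663

From N = M·C/R: C = N·R / M = 1820·204 / 560 = 371280 / 560 = 663.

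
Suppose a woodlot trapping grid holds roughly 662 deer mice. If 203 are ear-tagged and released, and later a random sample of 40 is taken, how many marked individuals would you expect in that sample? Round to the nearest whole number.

Expected recaptures E[R] = M·C / N.
E[R] = 203 × 40 / 662 = 8120 / 662 ≈ 12.3 → 12

expected recaptures ≈ 12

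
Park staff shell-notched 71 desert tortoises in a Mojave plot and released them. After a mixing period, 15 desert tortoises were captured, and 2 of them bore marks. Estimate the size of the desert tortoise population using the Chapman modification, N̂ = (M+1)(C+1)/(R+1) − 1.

N = 383

N̂ = (71+1)(15+1)/(2+1) − 1 = 72·16/3 − 1
= 1152/3 − 1 = 384 − 1 = 383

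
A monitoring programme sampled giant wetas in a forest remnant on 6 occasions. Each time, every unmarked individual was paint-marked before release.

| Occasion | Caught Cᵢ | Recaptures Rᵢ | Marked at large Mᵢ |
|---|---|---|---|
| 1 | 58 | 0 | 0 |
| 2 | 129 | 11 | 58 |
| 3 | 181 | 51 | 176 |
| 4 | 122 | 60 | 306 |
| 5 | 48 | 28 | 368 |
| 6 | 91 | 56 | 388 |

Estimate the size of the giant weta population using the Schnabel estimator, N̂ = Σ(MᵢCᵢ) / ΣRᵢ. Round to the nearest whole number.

N ≈ 629

Σ MᵢCᵢ = 0·58 + 58·129 + 176·181 + 306·122 + 368·48 + 388·91 = 0 + 7482 + 31856 + 37332 + 17664 + 35308 = 129642
Σ Rᵢ = 0 + 11 + 51 + 60 + 28 + 56 = 206
N̂ = 129642 / 206 ≈ 629.3 → 629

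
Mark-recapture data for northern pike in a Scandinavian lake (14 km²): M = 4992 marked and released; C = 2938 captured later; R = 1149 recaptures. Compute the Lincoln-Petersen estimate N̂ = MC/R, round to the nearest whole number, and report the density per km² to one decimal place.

N̂ = 4992·2938/1149 = 14666496/1149 ≈ 12764.6 → 12765
Density = N̂ / area = 12765 / 14 ≈ 911.79 → 911.8 per km²

density ≈ 911.8 northern pike per km²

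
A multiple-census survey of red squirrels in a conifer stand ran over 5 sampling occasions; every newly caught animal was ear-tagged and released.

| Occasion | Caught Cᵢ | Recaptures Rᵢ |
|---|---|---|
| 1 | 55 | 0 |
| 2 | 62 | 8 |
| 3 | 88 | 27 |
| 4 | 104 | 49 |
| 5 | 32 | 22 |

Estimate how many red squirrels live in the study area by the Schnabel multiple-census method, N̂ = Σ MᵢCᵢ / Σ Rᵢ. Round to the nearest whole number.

Marked at large before each occasion: Mᵢ = Σⱼ<ᵢ (Cⱼ − Rⱼ) → M1=0, M2=55, M3=109, M4=170, M5=225
Σ MᵢCᵢ = 0·55 + 55·62 + 109·88 + 170·104 + 225·32 = 0 + 3410 + 9592 + 17680 + 7200 = 37882
Σ Rᵢ = 0 + 8 + 27 + 49 + 22 = 106
N̂ = 37882 / 106 ≈ 357.4 → 357

N ≈ 357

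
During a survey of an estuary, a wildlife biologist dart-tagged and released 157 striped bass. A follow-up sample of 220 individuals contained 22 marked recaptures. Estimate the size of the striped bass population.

N = 1570

Lincoln-Petersen assumes M/N = R/C, so N = M·C / R.
N = (157 × 220) / 22 = 34540 / 22 = 1570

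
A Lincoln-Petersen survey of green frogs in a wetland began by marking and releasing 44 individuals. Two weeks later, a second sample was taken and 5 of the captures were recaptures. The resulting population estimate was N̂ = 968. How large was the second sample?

From N = M·C/R: C = N·R / M = 968·5 / 44 = 4840 / 44 = 110.

C = 110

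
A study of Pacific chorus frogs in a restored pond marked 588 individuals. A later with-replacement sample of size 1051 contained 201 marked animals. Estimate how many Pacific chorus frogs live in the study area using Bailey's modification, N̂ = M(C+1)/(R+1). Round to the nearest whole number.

N̂ = 588·(1051+1)/(201+1) = 588·1052/202 = 618576/202 ≈ 3062.3 → 3062

N ≈ 3062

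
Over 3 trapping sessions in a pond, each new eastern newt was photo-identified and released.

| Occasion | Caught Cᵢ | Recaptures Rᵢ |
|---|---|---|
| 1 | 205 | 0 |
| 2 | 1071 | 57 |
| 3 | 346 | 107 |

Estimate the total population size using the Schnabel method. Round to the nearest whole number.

Marked at large before each occasion: Mᵢ = Σⱼ<ᵢ (Cⱼ − Rⱼ) → M1=0, M2=205, M3=1219
Σ MᵢCᵢ = 0·205 + 205·1071 + 1219·346 = 0 + 219555 + 421774 = 641329
Σ Rᵢ = 0 + 57 + 107 = 164
N̂ = 641329 / 164 ≈ 3910.5 → 3911

N ≈ 3911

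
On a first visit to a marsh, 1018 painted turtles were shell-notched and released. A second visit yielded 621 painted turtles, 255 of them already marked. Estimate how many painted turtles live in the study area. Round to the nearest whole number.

N = (1018 × 621) / 255 = 632178 / 255 ≈ 2479.1 → 2479

N ≈ 2479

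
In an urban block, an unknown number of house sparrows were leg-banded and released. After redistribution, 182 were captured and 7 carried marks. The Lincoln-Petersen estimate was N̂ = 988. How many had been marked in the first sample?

From N = M·C/R: M = N·R / C = 988·7 / 182 = 6916 / 182 = 38.

M = 38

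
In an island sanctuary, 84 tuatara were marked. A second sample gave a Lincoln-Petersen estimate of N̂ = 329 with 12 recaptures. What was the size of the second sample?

From N = M·C/R: C = N·R / M = 329·12 / 84 = 3948 / 84 = 47.

C = 47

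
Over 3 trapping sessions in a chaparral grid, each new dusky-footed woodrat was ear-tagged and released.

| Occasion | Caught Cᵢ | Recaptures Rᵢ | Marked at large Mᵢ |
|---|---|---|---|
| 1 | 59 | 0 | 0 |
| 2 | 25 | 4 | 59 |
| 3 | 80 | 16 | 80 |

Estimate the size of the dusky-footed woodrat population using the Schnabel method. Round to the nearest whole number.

Σ MᵢCᵢ = 0·59 + 59·25 + 80·80 = 0 + 1475 + 6400 = 7875
Σ Rᵢ = 0 + 4 + 16 = 20
N̂ = 7875 / 20 ≈ 393.8 → 394

N ≈ 394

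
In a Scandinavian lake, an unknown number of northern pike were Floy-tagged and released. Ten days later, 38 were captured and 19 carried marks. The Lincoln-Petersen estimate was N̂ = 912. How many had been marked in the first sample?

M = 456

From N = M·C/R: M = N·R / C = 912·19 / 38 = 17328 / 38 = 456.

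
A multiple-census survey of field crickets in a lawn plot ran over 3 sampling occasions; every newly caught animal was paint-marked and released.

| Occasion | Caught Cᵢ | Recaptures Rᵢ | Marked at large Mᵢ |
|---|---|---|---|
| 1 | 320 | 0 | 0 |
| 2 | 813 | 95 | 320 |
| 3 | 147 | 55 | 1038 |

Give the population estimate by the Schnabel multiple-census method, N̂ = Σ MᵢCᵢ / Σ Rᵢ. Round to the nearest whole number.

N ≈ 2752

Σ MᵢCᵢ = 0·320 + 320·813 + 1038·147 = 0 + 260160 + 152586 = 412746
Σ Rᵢ = 0 + 95 + 55 = 150
N̂ = 412746 / 150 ≈ 2751.6 → 2752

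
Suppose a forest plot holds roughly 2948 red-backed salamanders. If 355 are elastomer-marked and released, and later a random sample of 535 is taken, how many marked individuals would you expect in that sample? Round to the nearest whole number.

Expected recaptures E[R] = M·C / N.
E[R] = 355 × 535 / 2948 = 189925 / 2948 ≈ 64.4 → 64

expected recaptures ≈ 64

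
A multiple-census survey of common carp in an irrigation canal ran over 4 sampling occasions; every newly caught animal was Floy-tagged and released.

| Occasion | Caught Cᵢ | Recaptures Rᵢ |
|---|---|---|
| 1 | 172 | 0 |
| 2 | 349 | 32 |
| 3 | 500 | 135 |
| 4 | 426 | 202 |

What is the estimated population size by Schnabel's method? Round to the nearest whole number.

N ≈ 1811

Marked at large before each occasion: Mᵢ = Σⱼ<ᵢ (Cⱼ − Rⱼ) → M1=0, M2=172, M3=489, M4=854
Σ MᵢCᵢ = 0·172 + 172·349 + 489·500 + 854·426 = 0 + 60028 + 244500 + 363804 = 668332
Σ Rᵢ = 0 + 32 + 135 + 202 = 369
N̂ = 668332 / 369 ≈ 1811.2 → 1811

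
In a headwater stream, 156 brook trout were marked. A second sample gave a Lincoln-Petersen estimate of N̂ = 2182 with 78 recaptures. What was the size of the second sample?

From N = M·C/R: C = N·R / M = 2182·78 / 156 = 170196 / 156 = 1091.

C = 1091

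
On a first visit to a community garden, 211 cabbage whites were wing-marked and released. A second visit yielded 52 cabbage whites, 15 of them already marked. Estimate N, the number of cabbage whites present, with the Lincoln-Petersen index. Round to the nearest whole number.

N = (211 × 52) / 15 = 10972 / 15 ≈ 731.47 → 731

N ≈ 731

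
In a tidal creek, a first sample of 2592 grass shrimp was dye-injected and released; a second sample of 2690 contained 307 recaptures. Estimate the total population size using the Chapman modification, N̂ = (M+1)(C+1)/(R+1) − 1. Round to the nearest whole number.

N ≈ 22,654

N̂ = (2592+1)(2690+1)/(307+1) − 1 = 2593·2691/308 − 1
= 6977763/308 − 1 ≈ 22655.1 − 1 ≈ 22654.1 → 22654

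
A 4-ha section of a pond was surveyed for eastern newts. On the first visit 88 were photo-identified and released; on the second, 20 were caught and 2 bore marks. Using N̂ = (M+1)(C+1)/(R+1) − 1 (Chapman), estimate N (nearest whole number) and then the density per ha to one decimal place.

N̂ = 89·21/3 − 1 = 1869/3 − 1 = 622
Density = N̂ / area = 622 / 4 ≈ 155.50 → 155.5 per ha

density ≈ 155.5 eastern newts per ha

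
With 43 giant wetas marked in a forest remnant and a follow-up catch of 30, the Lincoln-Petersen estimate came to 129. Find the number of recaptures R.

From N = M·C/R: R = M·C / N = 43·30 / 129 = 1290 / 129 = 10.

R = 10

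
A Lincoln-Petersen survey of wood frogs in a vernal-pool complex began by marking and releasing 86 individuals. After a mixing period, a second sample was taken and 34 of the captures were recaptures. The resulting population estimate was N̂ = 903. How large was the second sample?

From N = M·C/R: C = N·R / M = 903·34 / 86 = 30702 / 86 = 357.

C = 357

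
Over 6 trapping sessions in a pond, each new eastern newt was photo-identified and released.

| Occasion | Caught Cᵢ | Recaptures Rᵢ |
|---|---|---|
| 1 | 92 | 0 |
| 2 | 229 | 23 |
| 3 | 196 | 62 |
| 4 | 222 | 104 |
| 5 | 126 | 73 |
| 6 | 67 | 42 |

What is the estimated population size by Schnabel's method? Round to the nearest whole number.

Marked at large before each occasion: Mᵢ = Σⱼ<ᵢ (Cⱼ − Rⱼ) → M1=0, M2=92, M3=298, M4=432, M5=550, M6=603
Σ MᵢCᵢ = 0·92 + 92·229 + 298·196 + 432·222 + 550·126 + 603·67 = 0 + 21068 + 58408 + 95904 + 69300 + 40401 = 285081
Σ Rᵢ = 0 + 23 + 62 + 104 + 73 + 42 = 304
N̂ = 285081 / 304 ≈ 937.8 → 938

N ≈ 938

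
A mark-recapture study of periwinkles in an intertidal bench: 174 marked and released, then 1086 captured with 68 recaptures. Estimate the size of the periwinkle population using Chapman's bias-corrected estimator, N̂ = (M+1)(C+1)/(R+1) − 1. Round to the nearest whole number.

N ≈ 2756

N̂ = (174+1)(1086+1)/(68+1) − 1 = 175·1087/69 − 1
= 190225/69 − 1 ≈ 2756.9 − 1 ≈ 2755.9 → 2756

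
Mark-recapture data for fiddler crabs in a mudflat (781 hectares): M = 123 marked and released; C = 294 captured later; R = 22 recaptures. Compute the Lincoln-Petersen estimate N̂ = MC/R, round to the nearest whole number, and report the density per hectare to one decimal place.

N̂ = 123·294/22 = 36162/22 ≈ 1643.7 → 1644
Density = N̂ / area = 1644 / 781 ≈ 2.10 → 2.1 per hectare

density ≈ 2.1 fiddler crabs per hectare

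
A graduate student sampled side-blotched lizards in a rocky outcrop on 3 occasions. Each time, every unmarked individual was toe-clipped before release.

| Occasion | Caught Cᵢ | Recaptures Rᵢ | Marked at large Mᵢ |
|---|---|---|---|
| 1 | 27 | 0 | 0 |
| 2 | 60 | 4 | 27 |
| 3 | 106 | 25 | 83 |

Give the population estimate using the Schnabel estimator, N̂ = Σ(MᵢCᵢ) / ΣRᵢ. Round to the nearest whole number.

N ≈ 359

Σ MᵢCᵢ = 0·27 + 27·60 + 83·106 = 0 + 1620 + 8798 = 10418
Σ Rᵢ = 0 + 4 + 25 = 29
N̂ = 10418 / 29 ≈ 359.2 → 359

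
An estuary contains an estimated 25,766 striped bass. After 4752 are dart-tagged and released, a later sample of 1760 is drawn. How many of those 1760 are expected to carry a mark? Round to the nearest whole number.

Expected recaptures E[R] = M·C / N.
E[R] = 4752 × 1760 / 25766 = 8363520 / 25766 ≈ 324.6 → 325

expected recaptures ≈ 325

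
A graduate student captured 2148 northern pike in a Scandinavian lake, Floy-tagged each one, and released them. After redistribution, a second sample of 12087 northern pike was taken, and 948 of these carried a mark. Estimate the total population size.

N = (2148 × 12087) / 948 = 25962876 / 948 = 27387

N = 27,387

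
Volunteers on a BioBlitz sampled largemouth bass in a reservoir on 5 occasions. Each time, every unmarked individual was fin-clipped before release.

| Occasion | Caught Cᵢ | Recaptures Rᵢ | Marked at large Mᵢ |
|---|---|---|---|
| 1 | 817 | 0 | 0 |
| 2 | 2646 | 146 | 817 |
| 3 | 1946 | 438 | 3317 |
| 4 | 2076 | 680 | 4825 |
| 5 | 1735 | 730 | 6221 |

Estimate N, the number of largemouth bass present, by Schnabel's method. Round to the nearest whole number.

Σ MᵢCᵢ = 0·817 + 817·2646 + 3317·1946 + 4825·2076 + 6221·1735 = 0 + 2161782 + 6454882 + 10016700 + 10793435 = 29426799
Σ Rᵢ = 0 + 146 + 438 + 680 + 730 = 1994
N̂ = 29426799 / 1994 ≈ 14757.7 → 14758

N ≈ 14,758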